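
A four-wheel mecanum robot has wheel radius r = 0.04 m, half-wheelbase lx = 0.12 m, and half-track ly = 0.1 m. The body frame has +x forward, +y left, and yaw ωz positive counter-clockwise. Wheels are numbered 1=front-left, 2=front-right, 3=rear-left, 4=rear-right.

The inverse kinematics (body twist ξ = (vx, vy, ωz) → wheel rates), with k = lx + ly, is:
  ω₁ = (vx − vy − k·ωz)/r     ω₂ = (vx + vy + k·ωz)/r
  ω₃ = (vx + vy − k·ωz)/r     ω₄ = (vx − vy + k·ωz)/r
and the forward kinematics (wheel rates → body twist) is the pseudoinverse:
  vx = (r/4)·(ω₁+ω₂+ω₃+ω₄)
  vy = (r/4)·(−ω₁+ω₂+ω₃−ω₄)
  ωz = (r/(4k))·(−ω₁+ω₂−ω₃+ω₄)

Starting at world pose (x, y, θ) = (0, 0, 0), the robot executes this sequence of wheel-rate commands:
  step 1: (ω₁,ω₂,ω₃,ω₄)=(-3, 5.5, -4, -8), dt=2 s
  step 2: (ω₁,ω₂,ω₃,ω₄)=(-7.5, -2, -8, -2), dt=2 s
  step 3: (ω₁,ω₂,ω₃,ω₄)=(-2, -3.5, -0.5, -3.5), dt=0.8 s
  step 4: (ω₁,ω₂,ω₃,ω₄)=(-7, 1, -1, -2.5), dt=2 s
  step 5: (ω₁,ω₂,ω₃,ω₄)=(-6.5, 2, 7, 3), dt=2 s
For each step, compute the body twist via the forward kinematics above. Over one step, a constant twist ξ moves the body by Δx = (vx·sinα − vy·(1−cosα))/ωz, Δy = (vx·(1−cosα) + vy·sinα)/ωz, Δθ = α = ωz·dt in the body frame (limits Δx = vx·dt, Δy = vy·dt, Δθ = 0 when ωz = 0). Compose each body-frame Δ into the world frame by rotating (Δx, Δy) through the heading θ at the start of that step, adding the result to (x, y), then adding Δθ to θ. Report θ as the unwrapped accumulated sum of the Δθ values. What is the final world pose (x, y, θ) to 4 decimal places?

step 1: ξ=(vx,vy,ωz)=(-0.0950, 0.1250, 0.2045), dt=2.0 → body Δ=(-0.2352, 0.2048, 0.4091) → world pose (-0.2352, 0.2048, 0.4091)
step 2: ξ=(vx,vy,ωz)=(-0.1950, -0.0050, 0.5227), dt=2.0 → body Δ=(-0.3180, -0.1942, 1.0455) → world pose (-0.4496, -0.0999, 1.4545)
step 3: ξ=(vx,vy,ωz)=(-0.0950, 0.0150, -0.2045), dt=0.8 → body Δ=(-0.0747, 0.0182, -0.1636) → world pose (-0.4763, -0.1720, 1.2909)
step 4: ξ=(vx,vy,ωz)=(-0.0950, 0.0950, 0.2955), dt=2.0 → body Δ=(-0.2337, 0.1246, 0.5909) → world pose (-0.6606, -0.3621, 1.8818)
step 5: ξ=(vx,vy,ωz)=(0.0550, 0.1250, 0.2045), dt=2.0 → body Δ=(0.0565, 0.2653, 0.4091) → world pose (-0.9305, -0.3895, 2.2909)

(-0.9305, -0.3895, 2.2909)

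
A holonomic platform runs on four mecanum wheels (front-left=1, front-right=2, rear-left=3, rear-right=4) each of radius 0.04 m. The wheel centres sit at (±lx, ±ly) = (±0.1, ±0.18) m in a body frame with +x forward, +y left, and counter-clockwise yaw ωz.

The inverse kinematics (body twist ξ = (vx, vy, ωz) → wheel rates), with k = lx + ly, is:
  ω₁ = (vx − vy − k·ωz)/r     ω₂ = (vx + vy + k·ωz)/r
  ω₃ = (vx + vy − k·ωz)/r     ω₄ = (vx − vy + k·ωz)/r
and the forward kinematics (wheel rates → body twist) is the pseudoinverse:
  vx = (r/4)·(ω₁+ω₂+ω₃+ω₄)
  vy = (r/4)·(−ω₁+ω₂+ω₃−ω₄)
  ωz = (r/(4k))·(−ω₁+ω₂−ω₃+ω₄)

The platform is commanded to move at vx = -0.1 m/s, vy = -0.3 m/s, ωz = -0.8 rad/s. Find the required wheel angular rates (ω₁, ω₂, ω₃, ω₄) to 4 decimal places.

k = lx + ly = 0.1 + 0.18 = 0.2800;  k·ωz = 0.2800·-0.8 = -0.2240
ω₁ (FL) = (vx − vy − k·ωz)/r = 0.4240/0.04 = 10.6000
ω₂ (FR) = (vx + vy + k·ωz)/r = -0.6240/0.04 = -15.6000
ω₃ (RL) = (vx + vy − k·ωz)/r = -0.1760/0.04 = -4.4000
ω₄ (RR) = (vx − vy + k·ωz)/r = -0.0240/0.04 = -0.6000

(10.6000, -15.6000, -4.4000, -0.6000)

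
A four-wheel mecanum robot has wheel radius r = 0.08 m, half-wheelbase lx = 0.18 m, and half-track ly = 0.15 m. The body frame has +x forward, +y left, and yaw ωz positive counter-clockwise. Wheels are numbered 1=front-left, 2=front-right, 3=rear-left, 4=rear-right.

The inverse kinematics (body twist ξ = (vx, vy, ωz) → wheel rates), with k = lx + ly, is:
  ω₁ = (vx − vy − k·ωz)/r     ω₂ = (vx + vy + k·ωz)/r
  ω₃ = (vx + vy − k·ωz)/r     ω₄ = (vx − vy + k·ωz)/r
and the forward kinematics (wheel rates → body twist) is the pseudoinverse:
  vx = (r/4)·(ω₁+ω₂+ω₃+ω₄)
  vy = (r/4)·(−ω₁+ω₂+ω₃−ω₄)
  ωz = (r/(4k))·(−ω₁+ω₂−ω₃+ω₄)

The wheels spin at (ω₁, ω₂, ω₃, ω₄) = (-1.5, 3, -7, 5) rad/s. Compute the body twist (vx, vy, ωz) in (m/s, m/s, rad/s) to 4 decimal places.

(-0.0100, -0.1500, 1.0000)

k = lx + ly = 0.18 + 0.15 = 0.3300
ω₁+ω₂+ω₃+ω₄ = -0.5000  →  vx = (0.08/4)·-0.5000 = -0.0100
−ω₁+ω₂+ω₃−ω₄ = -7.5000  →  vy = (0.08/4)·-7.5000 = -0.1500
−ω₁+ω₂−ω₃+ω₄ = 16.5000  →  ωz = (0.08/1.3200)·16.5000 = 1.0000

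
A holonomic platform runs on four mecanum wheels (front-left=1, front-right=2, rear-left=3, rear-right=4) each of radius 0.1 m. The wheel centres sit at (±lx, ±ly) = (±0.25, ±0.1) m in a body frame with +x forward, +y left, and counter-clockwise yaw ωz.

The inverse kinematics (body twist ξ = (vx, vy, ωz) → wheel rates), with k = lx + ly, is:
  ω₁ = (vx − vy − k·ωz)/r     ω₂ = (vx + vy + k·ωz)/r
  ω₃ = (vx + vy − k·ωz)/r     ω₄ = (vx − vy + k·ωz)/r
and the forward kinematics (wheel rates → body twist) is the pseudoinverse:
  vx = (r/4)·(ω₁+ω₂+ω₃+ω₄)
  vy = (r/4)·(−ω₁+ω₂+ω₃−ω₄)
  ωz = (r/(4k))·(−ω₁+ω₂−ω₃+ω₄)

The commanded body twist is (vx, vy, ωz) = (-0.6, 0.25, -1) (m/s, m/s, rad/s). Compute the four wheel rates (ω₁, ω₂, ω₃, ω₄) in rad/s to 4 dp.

k = lx + ly = 0.25 + 0.1 = 0.3500;  k·ωz = 0.3500·-1 = -0.3500
ω₁ (FL) = (vx − vy − k·ωz)/r = -0.5000/0.1 = -5.0000
ω₂ (FR) = (vx + vy + k·ωz)/r = -0.7000/0.1 = -7.0000
ω₃ (RL) = (vx + vy − k·ωz)/r = 0.0000/0.1 = 0.0000
ω₄ (RR) = (vx − vy + k·ωz)/r = -1.2000/0.1 = -12.0000

(-5.0000, -7.0000, 0.0000, -12.0000)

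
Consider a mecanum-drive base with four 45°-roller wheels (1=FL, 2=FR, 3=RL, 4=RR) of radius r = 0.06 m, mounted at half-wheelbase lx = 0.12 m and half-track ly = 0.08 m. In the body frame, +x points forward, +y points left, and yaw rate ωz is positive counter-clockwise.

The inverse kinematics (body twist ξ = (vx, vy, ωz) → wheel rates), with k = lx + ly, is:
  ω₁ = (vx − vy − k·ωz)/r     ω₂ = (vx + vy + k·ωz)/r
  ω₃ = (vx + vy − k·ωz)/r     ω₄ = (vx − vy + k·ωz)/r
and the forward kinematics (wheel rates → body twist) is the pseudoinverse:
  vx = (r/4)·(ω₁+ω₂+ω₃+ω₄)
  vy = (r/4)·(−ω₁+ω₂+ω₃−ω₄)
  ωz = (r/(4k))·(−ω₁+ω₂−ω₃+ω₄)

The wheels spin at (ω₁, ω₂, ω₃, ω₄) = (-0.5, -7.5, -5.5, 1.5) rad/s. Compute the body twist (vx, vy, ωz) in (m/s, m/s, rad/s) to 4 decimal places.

(-0.1800, -0.2100, 0.0000)

k = lx + ly = 0.12 + 0.08 = 0.2000
ω₁+ω₂+ω₃+ω₄ = -12.0000  →  vx = (0.06/4)·-12.0000 = -0.1800
−ω₁+ω₂+ω₃−ω₄ = -14.0000  →  vy = (0.06/4)·-14.0000 = -0.2100
−ω₁+ω₂−ω₃+ω₄ = 0.0000  →  ωz = (0.06/0.8000)·0.0000 = 0.0000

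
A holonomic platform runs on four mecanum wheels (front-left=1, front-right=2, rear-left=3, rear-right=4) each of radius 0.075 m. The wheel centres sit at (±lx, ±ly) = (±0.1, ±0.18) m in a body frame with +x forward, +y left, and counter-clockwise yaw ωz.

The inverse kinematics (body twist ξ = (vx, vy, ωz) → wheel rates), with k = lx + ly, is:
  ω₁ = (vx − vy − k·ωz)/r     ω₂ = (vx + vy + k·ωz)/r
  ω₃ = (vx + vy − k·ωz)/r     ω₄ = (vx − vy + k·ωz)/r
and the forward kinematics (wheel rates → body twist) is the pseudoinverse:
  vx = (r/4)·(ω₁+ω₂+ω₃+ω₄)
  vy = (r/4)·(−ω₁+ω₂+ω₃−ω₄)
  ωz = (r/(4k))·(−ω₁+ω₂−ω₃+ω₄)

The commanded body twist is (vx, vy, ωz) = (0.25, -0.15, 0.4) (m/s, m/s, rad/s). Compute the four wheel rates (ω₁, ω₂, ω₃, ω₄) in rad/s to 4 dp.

(3.8400, 2.8267, -0.1600, 6.8267)

k = lx + ly = 0.1 + 0.18 = 0.2800;  k·ωz = 0.2800·0.4 = 0.1120
ω₁ (FL) = (vx − vy − k·ωz)/r = 0.2880/0.075 = 3.8400
ω₂ (FR) = (vx + vy + k·ωz)/r = 0.2120/0.075 = 2.8267
ω₃ (RL) = (vx + vy − k·ωz)/r = -0.0120/0.075 = -0.1600
ω₄ (RR) = (vx − vy + k·ωz)/r = 0.5120/0.075 = 6.8267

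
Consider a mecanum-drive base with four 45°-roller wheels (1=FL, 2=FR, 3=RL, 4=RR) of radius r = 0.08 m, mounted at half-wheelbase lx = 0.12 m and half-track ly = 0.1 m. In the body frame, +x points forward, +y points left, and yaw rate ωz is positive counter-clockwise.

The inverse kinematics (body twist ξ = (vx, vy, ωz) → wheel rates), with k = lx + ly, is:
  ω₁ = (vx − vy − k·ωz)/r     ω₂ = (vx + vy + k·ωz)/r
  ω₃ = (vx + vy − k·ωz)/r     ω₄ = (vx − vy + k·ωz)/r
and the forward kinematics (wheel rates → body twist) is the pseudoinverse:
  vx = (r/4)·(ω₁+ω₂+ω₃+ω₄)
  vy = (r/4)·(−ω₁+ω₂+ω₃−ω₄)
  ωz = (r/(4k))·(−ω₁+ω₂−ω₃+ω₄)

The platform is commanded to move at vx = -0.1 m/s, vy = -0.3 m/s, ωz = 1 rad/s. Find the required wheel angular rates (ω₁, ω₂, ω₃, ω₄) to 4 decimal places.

(-0.2500, -2.2500, -7.7500, 5.2500)

k = lx + ly = 0.12 + 0.1 = 0.2200;  k·ωz = 0.2200·1 = 0.2200
ω₁ (FL) = (vx − vy − k·ωz)/r = -0.0200/0.08 = -0.2500
ω₂ (FR) = (vx + vy + k·ωz)/r = -0.1800/0.08 = -2.2500
ω₃ (RL) = (vx + vy − k·ωz)/r = -0.6200/0.08 = -7.7500
ω₄ (RR) = (vx − vy + k·ωz)/r = 0.4200/0.08 = 5.2500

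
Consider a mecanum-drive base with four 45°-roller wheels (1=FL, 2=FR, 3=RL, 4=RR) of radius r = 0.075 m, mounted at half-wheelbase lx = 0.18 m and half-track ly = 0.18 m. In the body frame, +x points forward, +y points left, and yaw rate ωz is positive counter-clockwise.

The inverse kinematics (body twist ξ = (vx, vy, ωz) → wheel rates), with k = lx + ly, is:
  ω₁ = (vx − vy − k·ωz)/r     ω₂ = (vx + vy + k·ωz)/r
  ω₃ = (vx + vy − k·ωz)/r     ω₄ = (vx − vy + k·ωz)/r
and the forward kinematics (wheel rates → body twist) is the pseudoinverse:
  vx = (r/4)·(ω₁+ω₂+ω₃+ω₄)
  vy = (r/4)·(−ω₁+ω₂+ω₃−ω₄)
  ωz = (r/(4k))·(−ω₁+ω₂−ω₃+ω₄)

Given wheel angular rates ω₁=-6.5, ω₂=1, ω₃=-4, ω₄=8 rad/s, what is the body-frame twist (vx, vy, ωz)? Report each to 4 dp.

(-0.0281, -0.0844, 1.0156)

k = lx + ly = 0.18 + 0.18 = 0.3600
ω₁+ω₂+ω₃+ω₄ = -1.5000  →  vx = (0.075/4)·-1.5000 = -0.0281
−ω₁+ω₂+ω₃−ω₄ = -4.5000  →  vy = (0.075/4)·-4.5000 = -0.0844
−ω₁+ω₂−ω₃+ω₄ = 19.5000  →  ωz = (0.075/1.4400)·19.5000 = 1.0156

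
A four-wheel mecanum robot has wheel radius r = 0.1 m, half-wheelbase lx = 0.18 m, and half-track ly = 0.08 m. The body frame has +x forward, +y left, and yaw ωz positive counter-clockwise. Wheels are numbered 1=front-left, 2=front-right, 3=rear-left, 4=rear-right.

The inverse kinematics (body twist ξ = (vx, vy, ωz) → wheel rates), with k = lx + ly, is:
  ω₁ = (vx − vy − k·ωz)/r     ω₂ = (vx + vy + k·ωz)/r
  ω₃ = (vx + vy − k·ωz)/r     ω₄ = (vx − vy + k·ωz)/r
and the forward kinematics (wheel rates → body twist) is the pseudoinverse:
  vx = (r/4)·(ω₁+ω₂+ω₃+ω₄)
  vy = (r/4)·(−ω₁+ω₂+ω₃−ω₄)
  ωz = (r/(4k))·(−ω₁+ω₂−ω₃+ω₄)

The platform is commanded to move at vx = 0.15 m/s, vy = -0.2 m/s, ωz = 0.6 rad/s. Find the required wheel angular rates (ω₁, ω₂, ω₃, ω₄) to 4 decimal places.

(1.9400, 1.0600, -2.0600, 5.0600)

k = lx + ly = 0.18 + 0.08 = 0.2600;  k·ωz = 0.2600·0.6 = 0.1560
ω₁ (FL) = (vx − vy − k·ωz)/r = 0.1940/0.1 = 1.9400
ω₂ (FR) = (vx + vy + k·ωz)/r = 0.1060/0.1 = 1.0600
ω₃ (RL) = (vx + vy − k·ωz)/r = -0.2060/0.1 = -2.0600
ω₄ (RR) = (vx − vy + k·ωz)/r = 0.5060/0.1 = 5.0600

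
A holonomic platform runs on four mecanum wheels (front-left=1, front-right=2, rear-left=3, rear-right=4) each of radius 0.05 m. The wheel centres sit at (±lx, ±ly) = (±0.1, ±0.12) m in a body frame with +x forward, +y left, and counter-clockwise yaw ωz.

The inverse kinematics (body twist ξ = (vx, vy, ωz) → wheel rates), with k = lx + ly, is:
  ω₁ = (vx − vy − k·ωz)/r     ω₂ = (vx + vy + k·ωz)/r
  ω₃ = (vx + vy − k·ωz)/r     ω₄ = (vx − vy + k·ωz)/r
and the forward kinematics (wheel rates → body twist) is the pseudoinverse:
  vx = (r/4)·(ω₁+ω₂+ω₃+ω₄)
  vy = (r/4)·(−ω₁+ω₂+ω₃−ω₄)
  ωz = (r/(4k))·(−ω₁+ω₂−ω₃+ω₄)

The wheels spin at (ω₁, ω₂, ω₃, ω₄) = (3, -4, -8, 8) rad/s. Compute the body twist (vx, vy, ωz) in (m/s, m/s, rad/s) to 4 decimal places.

k = lx + ly = 0.1 + 0.12 = 0.2200
ω₁+ω₂+ω₃+ω₄ = -1.0000  →  vx = (0.05/4)·-1.0000 = -0.0125
−ω₁+ω₂+ω₃−ω₄ = -23.0000  →  vy = (0.05/4)·-23.0000 = -0.2875
−ω₁+ω₂−ω₃+ω₄ = 9.0000  →  ωz = (0.05/0.8800)·9.0000 = 0.5114

(-0.0125, -0.2875, 0.5114)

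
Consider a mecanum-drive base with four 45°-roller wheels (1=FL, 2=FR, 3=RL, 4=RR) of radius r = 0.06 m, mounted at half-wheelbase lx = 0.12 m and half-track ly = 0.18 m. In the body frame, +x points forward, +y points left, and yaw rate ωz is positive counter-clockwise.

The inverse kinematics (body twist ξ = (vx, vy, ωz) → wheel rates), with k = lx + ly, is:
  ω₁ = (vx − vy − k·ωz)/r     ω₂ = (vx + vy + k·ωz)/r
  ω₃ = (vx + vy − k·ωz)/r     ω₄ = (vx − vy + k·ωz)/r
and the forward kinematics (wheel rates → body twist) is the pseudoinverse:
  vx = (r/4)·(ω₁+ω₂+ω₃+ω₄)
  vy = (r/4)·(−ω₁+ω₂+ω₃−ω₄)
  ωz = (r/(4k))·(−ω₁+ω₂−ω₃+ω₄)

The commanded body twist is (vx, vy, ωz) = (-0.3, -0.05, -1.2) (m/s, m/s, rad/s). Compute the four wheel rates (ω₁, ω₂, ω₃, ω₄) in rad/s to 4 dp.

k = lx + ly = 0.12 + 0.18 = 0.3000;  k·ωz = 0.3000·-1.2 = -0.3600
ω₁ (FL) = (vx − vy − k·ωz)/r = 0.1100/0.06 = 1.8333
ω₂ (FR) = (vx + vy + k·ωz)/r = -0.7100/0.06 = -11.8333
ω₃ (RL) = (vx + vy − k·ωz)/r = 0.0100/0.06 = 0.1667
ω₄ (RR) = (vx − vy + k·ωz)/r = -0.6100/0.06 = -10.1667

(1.8333, -11.8333, 0.1667, -10.1667)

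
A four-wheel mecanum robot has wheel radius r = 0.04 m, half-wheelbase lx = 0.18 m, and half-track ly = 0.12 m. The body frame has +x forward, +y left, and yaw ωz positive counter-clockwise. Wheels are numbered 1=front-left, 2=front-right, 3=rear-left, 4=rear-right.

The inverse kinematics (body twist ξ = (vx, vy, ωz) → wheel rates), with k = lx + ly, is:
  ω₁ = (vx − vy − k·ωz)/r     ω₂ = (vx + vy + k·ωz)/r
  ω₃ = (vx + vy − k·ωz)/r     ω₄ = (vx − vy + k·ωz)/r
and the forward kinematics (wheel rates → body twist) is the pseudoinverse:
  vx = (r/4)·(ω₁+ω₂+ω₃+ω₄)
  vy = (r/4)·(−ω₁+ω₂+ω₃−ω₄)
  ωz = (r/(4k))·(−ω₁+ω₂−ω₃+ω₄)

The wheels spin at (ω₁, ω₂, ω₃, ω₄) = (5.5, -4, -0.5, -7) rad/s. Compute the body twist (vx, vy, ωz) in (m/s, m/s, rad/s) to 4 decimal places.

(-0.0600, -0.0300, -0.5333)

k = lx + ly = 0.18 + 0.12 = 0.3000
ω₁+ω₂+ω₃+ω₄ = -6.0000  →  vx = (0.04/4)·-6.0000 = -0.0600
−ω₁+ω₂+ω₃−ω₄ = -3.0000  →  vy = (0.04/4)·-3.0000 = -0.0300
−ω₁+ω₂−ω₃+ω₄ = -16.0000  →  ωz = (0.04/1.2000)·-16.0000 = -0.5333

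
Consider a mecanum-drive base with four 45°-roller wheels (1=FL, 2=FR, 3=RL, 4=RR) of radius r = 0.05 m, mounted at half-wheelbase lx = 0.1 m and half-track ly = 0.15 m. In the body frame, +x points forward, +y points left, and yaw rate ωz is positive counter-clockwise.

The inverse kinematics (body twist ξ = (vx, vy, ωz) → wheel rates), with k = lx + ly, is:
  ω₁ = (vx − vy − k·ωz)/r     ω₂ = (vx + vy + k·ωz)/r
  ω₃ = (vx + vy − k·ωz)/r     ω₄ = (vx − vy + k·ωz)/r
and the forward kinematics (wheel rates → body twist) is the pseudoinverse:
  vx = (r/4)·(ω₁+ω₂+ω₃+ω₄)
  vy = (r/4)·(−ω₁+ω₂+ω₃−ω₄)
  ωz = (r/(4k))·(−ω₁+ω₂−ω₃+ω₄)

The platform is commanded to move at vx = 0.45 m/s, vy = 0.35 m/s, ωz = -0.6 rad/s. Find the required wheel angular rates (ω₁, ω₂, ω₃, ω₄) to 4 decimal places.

k = lx + ly = 0.1 + 0.15 = 0.2500;  k·ωz = 0.2500·-0.6 = -0.1500
ω₁ (FL) = (vx − vy − k·ωz)/r = 0.2500/0.05 = 5.0000
ω₂ (FR) = (vx + vy + k·ωz)/r = 0.6500/0.05 = 13.0000
ω₃ (RL) = (vx + vy − k·ωz)/r = 0.9500/0.05 = 19.0000
ω₄ (RR) = (vx − vy + k·ωz)/r = -0.0500/0.05 = -1.0000

(5.0000, 13.0000, 19.0000, -1.0000)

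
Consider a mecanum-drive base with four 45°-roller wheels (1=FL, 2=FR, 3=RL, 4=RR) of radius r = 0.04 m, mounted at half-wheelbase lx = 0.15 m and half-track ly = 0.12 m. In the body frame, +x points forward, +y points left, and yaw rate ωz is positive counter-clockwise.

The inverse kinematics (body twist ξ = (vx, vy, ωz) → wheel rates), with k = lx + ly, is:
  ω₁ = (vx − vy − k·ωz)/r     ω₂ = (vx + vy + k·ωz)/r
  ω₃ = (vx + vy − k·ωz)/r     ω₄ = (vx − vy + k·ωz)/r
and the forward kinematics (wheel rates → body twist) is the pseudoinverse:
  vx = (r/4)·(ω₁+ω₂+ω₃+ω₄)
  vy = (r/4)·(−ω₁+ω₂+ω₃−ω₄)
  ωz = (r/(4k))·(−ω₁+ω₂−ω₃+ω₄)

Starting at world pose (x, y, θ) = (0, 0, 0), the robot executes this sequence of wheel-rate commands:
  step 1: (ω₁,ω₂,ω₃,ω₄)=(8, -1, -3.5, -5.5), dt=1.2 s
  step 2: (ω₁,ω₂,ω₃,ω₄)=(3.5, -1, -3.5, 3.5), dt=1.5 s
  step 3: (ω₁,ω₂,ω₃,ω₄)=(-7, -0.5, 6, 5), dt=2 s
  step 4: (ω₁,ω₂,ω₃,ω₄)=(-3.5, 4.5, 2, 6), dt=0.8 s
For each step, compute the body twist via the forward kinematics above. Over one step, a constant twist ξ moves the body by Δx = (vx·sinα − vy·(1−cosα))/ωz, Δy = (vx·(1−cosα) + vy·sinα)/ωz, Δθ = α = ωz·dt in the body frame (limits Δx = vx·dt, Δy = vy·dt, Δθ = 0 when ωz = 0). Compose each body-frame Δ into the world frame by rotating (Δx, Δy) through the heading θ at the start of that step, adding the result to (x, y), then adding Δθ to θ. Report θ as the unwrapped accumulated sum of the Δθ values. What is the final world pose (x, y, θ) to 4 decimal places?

(0.0736, -0.0627, 0.4130)

step 1: ξ=(vx,vy,ωz)=(-0.0200, -0.0700, -0.4074), dt=1.2 → body Δ=(-0.0432, -0.0749, -0.4889) → world pose (-0.0432, -0.0749, -0.4889)
step 2: ξ=(vx,vy,ωz)=(0.0250, -0.1150, 0.0926), dt=1.5 → body Δ=(0.0493, -0.1693, 0.1389) → world pose (-0.0792, -0.2476, -0.3500)
step 3: ξ=(vx,vy,ωz)=(0.0350, 0.0750, 0.2037), dt=2.0 → body Δ=(0.0379, 0.1599, 0.4074) → world pose (0.0113, -0.1104, 0.0574)
step 4: ξ=(vx,vy,ωz)=(0.0900, 0.0400, 0.4444), dt=0.8 → body Δ=(0.0649, 0.0440, 0.3556) → world pose (0.0736, -0.0627, 0.4130)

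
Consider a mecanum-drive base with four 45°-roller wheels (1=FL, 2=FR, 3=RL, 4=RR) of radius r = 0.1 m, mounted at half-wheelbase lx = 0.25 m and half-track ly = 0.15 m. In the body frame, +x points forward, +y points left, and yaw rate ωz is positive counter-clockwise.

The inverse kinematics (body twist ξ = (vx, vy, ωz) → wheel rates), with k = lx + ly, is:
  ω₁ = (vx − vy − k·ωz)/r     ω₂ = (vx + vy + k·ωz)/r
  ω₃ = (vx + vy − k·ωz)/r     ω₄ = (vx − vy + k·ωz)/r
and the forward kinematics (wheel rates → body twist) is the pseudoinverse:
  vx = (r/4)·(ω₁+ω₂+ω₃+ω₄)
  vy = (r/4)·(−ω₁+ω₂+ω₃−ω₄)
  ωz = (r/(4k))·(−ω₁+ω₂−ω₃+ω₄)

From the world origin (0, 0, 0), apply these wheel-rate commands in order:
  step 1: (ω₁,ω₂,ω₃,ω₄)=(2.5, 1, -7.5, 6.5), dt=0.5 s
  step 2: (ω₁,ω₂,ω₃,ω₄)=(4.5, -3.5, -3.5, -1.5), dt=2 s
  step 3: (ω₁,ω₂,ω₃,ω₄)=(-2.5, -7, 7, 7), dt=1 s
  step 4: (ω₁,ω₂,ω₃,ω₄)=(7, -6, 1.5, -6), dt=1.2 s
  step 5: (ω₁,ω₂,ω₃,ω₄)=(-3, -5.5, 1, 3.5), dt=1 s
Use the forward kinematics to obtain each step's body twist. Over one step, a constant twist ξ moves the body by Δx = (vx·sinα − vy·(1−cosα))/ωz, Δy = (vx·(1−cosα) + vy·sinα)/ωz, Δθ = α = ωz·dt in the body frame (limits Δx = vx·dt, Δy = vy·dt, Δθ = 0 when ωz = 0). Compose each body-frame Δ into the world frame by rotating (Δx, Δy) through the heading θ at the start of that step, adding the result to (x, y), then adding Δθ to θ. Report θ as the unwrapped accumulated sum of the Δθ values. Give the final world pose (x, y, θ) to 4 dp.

step 1: ξ=(vx,vy,ωz)=(0.0625, -0.3875, 0.7812), dt=0.5 → body Δ=(0.0678, -0.1828, 0.3906) → world pose (0.0678, -0.1828, 0.3906)
step 2: ξ=(vx,vy,ωz)=(-0.1000, -0.2500, -0.3750), dt=2.0 → body Δ=(-0.3606, -0.3829, -0.7500) → world pose (-0.1199, -0.6742, -0.3594)
step 3: ξ=(vx,vy,ωz)=(0.1125, -0.1125, -0.2812), dt=1.0 → body Δ=(0.0953, -0.1267, -0.2812) → world pose (-0.0752, -0.8264, -0.6406)
step 4: ξ=(vx,vy,ωz)=(-0.0875, -0.1375, -1.2812), dt=1.2 → body Δ=(-0.1720, -0.0412, -1.5375) → world pose (-0.2378, -0.7566, -2.1781)
step 5: ξ=(vx,vy,ωz)=(-0.1000, -0.1250, 0.0000), dt=1.0 → body Δ=(-0.1000, -0.1250, 0.0000) → world pose (-0.2833, -0.6032, -2.1781)

(-0.2833, -0.6032, -2.1781)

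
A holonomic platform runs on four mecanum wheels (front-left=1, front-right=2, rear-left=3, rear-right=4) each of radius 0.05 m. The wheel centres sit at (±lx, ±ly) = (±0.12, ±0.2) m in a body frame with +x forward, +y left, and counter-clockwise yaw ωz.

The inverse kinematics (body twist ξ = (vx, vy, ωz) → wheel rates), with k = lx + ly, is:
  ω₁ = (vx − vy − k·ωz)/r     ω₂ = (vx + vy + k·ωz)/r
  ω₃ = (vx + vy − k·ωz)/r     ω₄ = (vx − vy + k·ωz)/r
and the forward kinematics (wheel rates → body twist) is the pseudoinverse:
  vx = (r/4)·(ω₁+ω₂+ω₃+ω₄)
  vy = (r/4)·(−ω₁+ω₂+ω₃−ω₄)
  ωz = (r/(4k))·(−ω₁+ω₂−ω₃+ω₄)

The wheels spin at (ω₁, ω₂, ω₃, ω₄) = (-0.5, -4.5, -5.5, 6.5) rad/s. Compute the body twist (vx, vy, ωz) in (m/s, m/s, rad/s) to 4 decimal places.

k = lx + ly = 0.12 + 0.2 = 0.3200
ω₁+ω₂+ω₃+ω₄ = -4.0000  →  vx = (0.05/4)·-4.0000 = -0.0500
−ω₁+ω₂+ω₃−ω₄ = -16.0000  →  vy = (0.05/4)·-16.0000 = -0.2000
−ω₁+ω₂−ω₃+ω₄ = 8.0000  →  ωz = (0.05/1.2800)·8.0000 = 0.3125

(-0.0500, -0.2000, 0.3125)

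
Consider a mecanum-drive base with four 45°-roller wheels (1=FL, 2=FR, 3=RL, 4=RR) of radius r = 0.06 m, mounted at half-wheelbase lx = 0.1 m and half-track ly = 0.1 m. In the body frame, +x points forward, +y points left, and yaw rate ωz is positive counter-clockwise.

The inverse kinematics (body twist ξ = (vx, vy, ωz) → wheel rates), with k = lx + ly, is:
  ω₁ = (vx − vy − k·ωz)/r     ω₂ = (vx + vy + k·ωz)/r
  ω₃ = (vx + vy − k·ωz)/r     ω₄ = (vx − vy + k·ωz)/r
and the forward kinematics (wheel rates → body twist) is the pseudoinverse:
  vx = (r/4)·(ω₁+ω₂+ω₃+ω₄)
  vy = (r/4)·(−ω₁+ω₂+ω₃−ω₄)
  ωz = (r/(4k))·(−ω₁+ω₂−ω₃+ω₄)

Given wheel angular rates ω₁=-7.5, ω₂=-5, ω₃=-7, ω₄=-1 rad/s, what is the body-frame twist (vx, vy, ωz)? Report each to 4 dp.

k = lx + ly = 0.1 + 0.1 = 0.2000
ω₁+ω₂+ω₃+ω₄ = -20.5000  →  vx = (0.06/4)·-20.5000 = -0.3075
−ω₁+ω₂+ω₃−ω₄ = -3.5000  →  vy = (0.06/4)·-3.5000 = -0.0525
−ω₁+ω₂−ω₃+ω₄ = 8.5000  →  ωz = (0.06/0.8000)·8.5000 = 0.6375

(-0.3075, -0.0525, 0.6375)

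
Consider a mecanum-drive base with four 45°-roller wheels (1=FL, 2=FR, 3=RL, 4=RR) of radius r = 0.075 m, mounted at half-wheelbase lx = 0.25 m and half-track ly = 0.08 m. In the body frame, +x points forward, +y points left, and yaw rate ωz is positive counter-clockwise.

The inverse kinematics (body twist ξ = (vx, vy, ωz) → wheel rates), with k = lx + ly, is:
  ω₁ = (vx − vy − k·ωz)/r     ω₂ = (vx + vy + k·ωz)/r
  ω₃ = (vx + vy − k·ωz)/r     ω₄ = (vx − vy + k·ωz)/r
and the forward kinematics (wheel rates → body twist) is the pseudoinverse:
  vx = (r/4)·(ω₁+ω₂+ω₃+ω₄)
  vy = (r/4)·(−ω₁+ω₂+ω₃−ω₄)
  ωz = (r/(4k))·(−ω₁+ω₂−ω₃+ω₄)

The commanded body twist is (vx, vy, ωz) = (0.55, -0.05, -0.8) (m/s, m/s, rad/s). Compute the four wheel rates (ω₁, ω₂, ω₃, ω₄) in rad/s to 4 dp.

k = lx + ly = 0.25 + 0.08 = 0.3300;  k·ωz = 0.3300·-0.8 = -0.2640
ω₁ (FL) = (vx − vy − k·ωz)/r = 0.8640/0.075 = 11.5200
ω₂ (FR) = (vx + vy + k·ωz)/r = 0.2360/0.075 = 3.1467
ω₃ (RL) = (vx + vy − k·ωz)/r = 0.7640/0.075 = 10.1867
ω₄ (RR) = (vx − vy + k·ωz)/r = 0.3360/0.075 = 4.4800

(11.5200, 3.1467, 10.1867, 4.4800)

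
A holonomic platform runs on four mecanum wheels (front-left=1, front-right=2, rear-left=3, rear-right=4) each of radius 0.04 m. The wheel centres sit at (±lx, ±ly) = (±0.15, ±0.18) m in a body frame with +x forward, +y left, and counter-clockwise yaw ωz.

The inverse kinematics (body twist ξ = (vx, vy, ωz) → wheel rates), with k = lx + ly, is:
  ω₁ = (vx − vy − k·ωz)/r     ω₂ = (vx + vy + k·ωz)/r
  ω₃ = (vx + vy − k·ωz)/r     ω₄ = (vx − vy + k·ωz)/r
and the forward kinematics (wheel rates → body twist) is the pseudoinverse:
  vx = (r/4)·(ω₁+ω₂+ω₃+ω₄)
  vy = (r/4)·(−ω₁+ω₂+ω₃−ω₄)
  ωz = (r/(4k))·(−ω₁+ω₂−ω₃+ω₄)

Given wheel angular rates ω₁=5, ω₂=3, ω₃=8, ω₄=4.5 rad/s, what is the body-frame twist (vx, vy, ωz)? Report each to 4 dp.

(0.2050, 0.0150, -0.1667)

k = lx + ly = 0.15 + 0.18 = 0.3300
ω₁+ω₂+ω₃+ω₄ = 20.5000  →  vx = (0.04/4)·20.5000 = 0.2050
−ω₁+ω₂+ω₃−ω₄ = 1.5000  →  vy = (0.04/4)·1.5000 = 0.0150
−ω₁+ω₂−ω₃+ω₄ = -5.5000  →  ωz = (0.04/1.3200)·-5.5000 = -0.1667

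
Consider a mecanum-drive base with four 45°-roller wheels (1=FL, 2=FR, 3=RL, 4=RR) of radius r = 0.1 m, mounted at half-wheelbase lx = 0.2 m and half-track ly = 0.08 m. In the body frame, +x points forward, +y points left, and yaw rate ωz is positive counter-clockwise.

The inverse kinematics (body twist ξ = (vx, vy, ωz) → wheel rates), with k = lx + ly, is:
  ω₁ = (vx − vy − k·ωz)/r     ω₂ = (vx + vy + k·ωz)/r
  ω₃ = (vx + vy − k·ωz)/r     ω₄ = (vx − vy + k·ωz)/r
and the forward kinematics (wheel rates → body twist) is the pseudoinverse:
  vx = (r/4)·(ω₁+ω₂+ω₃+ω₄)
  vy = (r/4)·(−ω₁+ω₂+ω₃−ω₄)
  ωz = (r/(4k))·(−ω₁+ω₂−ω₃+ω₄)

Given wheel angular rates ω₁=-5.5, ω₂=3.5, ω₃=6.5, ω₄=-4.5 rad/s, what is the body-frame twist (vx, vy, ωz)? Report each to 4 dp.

(0.0000, 0.5000, -0.1786)

k = lx + ly = 0.2 + 0.08 = 0.2800
ω₁+ω₂+ω₃+ω₄ = 0.0000  →  vx = (0.1/4)·0.0000 = 0.0000
−ω₁+ω₂+ω₃−ω₄ = 20.0000  →  vy = (0.1/4)·20.0000 = 0.5000
−ω₁+ω₂−ω₃+ω₄ = -2.0000  →  ωz = (0.1/1.1200)·-2.0000 = -0.1786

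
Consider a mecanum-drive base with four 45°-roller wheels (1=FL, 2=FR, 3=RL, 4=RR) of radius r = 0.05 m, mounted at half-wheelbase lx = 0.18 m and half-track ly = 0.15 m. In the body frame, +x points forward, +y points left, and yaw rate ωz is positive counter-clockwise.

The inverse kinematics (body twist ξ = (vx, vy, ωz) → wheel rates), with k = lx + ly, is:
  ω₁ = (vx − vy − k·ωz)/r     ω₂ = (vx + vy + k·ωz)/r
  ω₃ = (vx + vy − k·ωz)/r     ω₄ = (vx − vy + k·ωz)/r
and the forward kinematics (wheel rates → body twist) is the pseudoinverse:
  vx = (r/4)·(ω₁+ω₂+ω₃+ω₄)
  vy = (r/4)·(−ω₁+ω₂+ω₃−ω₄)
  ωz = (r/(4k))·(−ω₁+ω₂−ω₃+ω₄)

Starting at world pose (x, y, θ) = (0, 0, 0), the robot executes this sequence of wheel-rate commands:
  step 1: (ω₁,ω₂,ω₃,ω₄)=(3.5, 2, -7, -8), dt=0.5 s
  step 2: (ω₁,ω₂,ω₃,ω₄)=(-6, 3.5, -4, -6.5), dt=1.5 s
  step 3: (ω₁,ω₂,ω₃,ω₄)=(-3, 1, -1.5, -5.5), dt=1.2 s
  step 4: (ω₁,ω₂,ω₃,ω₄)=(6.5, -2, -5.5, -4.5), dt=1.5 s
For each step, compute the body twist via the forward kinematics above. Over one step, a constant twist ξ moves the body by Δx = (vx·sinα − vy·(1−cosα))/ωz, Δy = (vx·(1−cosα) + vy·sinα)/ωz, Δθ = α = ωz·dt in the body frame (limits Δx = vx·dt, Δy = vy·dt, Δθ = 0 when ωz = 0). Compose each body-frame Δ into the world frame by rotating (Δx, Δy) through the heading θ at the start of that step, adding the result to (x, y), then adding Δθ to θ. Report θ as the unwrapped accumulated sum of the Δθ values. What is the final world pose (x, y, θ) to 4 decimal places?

(-0.5777, 0.0599, -0.0758)

step 1: ξ=(vx,vy,ωz)=(-0.1188, -0.0063, -0.0947), dt=0.5 → body Δ=(-0.0594, -0.0017, -0.0473) → world pose (-0.0594, -0.0017, -0.0473)
step 2: ξ=(vx,vy,ωz)=(-0.1625, 0.1500, 0.2652), dt=1.5 → body Δ=(-0.2815, 0.1713, 0.3977) → world pose (-0.3325, 0.1827, 0.3504)
step 3: ξ=(vx,vy,ωz)=(-0.1125, 0.1000, 0.0000), dt=1.2 → body Δ=(-0.1350, 0.1200, 0.0000) → world pose (-0.5005, 0.2491, 0.3504)
step 4: ξ=(vx,vy,ωz)=(-0.0688, -0.1188, -0.2841), dt=1.5 → body Δ=(-0.1374, -0.1511, -0.4261) → world pose (-0.5777, 0.0599, -0.0758)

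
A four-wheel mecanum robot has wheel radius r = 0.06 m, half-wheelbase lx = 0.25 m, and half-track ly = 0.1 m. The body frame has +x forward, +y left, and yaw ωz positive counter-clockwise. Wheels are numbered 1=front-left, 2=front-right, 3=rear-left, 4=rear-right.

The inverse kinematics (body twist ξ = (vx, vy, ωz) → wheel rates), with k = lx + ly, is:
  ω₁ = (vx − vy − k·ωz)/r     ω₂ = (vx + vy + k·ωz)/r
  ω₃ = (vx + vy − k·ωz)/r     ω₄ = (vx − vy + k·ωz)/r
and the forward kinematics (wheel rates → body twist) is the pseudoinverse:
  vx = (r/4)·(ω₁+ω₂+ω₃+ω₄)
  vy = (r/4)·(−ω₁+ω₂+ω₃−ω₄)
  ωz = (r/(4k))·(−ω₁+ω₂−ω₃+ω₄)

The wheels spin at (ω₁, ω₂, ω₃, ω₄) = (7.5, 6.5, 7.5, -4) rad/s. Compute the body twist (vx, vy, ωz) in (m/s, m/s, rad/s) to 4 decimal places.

(0.2625, 0.1575, -0.5357)

k = lx + ly = 0.25 + 0.1 = 0.3500
ω₁+ω₂+ω₃+ω₄ = 17.5000  →  vx = (0.06/4)·17.5000 = 0.2625
−ω₁+ω₂+ω₃−ω₄ = 10.5000  →  vy = (0.06/4)·10.5000 = 0.1575
−ω₁+ω₂−ω₃+ω₄ = -12.5000  →  ωz = (0.06/1.4000)·-12.5000 = -0.5357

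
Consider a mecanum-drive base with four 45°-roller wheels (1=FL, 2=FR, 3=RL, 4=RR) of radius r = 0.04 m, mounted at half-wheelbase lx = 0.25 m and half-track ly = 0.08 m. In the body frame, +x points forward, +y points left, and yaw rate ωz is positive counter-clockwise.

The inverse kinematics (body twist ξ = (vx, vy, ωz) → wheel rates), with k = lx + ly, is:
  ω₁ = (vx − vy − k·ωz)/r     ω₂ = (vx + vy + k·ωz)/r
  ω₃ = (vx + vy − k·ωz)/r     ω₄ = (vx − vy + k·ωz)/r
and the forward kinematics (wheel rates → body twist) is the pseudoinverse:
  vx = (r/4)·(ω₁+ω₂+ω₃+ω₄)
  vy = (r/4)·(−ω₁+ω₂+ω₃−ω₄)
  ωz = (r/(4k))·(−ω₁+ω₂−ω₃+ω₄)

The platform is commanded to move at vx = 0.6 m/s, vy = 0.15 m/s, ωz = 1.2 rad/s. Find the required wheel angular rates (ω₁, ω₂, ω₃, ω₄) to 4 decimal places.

(1.3500, 28.6500, 8.8500, 21.1500)

k = lx + ly = 0.25 + 0.08 = 0.3300;  k·ωz = 0.3300·1.2 = 0.3960
ω₁ (FL) = (vx − vy − k·ωz)/r = 0.0540/0.04 = 1.3500
ω₂ (FR) = (vx + vy + k·ωz)/r = 1.1460/0.04 = 28.6500
ω₃ (RL) = (vx + vy − k·ωz)/r = 0.3540/0.04 = 8.8500
ω₄ (RR) = (vx − vy + k·ωz)/r = 0.8460/0.04 = 21.1500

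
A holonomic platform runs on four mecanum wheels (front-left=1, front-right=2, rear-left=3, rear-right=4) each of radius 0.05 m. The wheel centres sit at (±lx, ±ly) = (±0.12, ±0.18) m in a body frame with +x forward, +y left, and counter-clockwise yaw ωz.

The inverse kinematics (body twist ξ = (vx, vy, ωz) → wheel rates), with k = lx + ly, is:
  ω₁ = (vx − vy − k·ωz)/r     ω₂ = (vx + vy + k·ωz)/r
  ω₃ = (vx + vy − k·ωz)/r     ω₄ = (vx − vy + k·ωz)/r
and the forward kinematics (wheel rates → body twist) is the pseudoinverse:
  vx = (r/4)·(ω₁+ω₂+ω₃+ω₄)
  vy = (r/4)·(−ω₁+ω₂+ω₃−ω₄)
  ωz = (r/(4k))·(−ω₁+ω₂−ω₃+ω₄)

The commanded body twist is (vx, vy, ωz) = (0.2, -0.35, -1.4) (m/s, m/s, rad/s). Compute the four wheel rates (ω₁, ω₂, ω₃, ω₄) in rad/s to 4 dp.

k = lx + ly = 0.12 + 0.18 = 0.3000;  k·ωz = 0.3000·-1.4 = -0.4200
ω₁ (FL) = (vx − vy − k·ωz)/r = 0.9700/0.05 = 19.4000
ω₂ (FR) = (vx + vy + k·ωz)/r = -0.5700/0.05 = -11.4000
ω₃ (RL) = (vx + vy − k·ωz)/r = 0.2700/0.05 = 5.4000
ω₄ (RR) = (vx − vy + k·ωz)/r = 0.1300/0.05 = 2.6000

(19.4000, -11.4000, 5.4000, 2.6000)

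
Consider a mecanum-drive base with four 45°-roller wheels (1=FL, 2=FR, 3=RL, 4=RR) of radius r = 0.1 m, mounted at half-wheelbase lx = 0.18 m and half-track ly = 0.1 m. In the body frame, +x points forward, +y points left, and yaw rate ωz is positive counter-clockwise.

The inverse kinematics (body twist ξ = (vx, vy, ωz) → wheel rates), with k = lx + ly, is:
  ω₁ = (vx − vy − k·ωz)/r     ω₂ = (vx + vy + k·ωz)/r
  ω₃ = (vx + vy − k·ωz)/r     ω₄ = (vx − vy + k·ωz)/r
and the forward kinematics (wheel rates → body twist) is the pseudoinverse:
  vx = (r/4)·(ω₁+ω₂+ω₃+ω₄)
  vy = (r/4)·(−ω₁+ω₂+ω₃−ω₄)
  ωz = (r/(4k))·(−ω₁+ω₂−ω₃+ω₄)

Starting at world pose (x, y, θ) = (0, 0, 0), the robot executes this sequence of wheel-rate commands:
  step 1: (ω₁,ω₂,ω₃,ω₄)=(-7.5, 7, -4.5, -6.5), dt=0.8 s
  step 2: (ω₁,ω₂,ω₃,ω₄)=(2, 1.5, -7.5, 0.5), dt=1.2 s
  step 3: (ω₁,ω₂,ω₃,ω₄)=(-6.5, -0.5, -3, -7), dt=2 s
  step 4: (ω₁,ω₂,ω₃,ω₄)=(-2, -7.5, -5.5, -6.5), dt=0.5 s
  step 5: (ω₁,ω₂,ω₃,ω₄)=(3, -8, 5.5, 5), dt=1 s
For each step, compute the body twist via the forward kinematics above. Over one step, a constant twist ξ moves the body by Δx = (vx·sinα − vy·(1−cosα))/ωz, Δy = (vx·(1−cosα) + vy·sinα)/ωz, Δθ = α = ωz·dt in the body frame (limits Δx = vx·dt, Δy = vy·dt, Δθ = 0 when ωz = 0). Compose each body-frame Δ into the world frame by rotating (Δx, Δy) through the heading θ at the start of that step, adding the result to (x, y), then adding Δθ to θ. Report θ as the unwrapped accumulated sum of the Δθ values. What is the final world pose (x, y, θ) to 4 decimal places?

step 1: ξ=(vx,vy,ωz)=(-0.2875, 0.4125, 1.1161), dt=0.8 → body Δ=(-0.3384, 0.1918, 0.8929) → world pose (-0.3384, 0.1918, 0.8929)
step 2: ξ=(vx,vy,ωz)=(-0.0875, -0.2125, 0.6696), dt=1.2 → body Δ=(0.0030, -0.2684, 0.8036) → world pose (-0.1275, 0.0258, 1.6964)
step 3: ξ=(vx,vy,ωz)=(-0.4250, 0.2500, 0.1786), dt=2.0 → body Δ=(-0.9204, 0.3393, 0.3571) → world pose (-0.3488, -0.9298, 2.0536)
step 4: ξ=(vx,vy,ωz)=(-0.5375, -0.1125, -0.5804), dt=0.5 → body Δ=(-0.2731, -0.0167, -0.2902) → world pose (-0.2071, -1.1639, 1.7634)
step 5: ξ=(vx,vy,ωz)=(0.1375, -0.2625, -1.0268), dt=1.0 → body Δ=(-0.0088, -0.2833, -1.0268) → world pose (0.0726, -1.1183, 0.7366)

(0.0726, -1.1183, 0.7366)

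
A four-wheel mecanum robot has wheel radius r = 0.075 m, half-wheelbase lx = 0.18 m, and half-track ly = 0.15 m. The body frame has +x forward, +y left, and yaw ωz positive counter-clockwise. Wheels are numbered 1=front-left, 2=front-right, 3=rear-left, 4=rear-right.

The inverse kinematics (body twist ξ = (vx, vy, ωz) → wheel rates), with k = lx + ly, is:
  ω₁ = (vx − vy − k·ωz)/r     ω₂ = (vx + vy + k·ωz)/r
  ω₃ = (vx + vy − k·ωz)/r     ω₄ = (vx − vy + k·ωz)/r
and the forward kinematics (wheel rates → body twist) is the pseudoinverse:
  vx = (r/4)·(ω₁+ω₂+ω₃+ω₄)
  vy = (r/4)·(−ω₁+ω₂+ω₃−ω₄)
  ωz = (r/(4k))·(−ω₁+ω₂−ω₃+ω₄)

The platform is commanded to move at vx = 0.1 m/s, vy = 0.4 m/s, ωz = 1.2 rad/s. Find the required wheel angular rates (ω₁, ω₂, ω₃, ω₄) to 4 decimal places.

k = lx + ly = 0.18 + 0.15 = 0.3300;  k·ωz = 0.3300·1.2 = 0.3960
ω₁ (FL) = (vx − vy − k·ωz)/r = -0.6960/0.075 = -9.2800
ω₂ (FR) = (vx + vy + k·ωz)/r = 0.8960/0.075 = 11.9467
ω₃ (RL) = (vx + vy − k·ωz)/r = 0.1040/0.075 = 1.3867
ω₄ (RR) = (vx − vy + k·ωz)/r = 0.0960/0.075 = 1.2800

(-9.2800, 11.9467, 1.3867, 1.2800)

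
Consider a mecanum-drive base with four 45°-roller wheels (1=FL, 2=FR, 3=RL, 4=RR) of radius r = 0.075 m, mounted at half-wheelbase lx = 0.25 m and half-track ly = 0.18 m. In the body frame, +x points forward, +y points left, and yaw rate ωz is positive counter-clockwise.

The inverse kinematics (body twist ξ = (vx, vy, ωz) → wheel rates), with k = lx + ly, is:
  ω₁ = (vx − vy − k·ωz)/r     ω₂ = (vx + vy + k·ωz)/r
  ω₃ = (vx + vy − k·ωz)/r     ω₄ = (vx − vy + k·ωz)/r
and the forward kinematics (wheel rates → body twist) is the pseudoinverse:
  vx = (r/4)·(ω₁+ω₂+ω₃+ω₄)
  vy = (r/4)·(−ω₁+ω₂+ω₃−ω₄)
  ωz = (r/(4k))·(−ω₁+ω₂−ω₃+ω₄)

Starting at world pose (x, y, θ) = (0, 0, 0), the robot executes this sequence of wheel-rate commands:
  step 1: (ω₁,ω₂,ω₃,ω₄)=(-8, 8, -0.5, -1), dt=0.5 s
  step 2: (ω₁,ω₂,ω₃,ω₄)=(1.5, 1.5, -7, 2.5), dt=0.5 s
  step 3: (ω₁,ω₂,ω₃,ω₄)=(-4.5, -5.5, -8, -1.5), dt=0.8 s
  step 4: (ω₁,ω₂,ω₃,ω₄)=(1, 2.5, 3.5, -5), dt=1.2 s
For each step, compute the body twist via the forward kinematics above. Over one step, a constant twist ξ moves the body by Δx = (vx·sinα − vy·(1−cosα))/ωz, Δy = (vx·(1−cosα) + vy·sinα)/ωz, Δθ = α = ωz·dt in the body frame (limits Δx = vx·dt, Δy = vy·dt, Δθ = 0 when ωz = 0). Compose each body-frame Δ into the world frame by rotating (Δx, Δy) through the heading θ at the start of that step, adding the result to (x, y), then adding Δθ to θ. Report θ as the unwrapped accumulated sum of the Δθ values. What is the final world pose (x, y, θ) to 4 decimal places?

(-0.2609, 0.0122, 0.3706)

step 1: ξ=(vx,vy,ωz)=(-0.0281, 0.3094, 0.6759), dt=0.5 → body Δ=(-0.0397, 0.1494, 0.3379) → world pose (-0.0397, 0.1494, 0.3379)
step 2: ξ=(vx,vy,ωz)=(-0.0281, -0.1781, 0.4142), dt=0.5 → body Δ=(-0.0048, -0.0899, 0.2071) → world pose (-0.0144, 0.0630, 0.5451)
step 3: ξ=(vx,vy,ωz)=(-0.3656, -0.1406, 0.2398), dt=0.8 → body Δ=(-0.2799, -0.1398, 0.1919) → world pose (-0.1813, -0.2016, 0.7369)
step 4: ξ=(vx,vy,ωz)=(0.0375, 0.1875, -0.3052), dt=1.2 → body Δ=(0.0847, 0.2119, -0.3663) → world pose (-0.2609, 0.0122, 0.3706)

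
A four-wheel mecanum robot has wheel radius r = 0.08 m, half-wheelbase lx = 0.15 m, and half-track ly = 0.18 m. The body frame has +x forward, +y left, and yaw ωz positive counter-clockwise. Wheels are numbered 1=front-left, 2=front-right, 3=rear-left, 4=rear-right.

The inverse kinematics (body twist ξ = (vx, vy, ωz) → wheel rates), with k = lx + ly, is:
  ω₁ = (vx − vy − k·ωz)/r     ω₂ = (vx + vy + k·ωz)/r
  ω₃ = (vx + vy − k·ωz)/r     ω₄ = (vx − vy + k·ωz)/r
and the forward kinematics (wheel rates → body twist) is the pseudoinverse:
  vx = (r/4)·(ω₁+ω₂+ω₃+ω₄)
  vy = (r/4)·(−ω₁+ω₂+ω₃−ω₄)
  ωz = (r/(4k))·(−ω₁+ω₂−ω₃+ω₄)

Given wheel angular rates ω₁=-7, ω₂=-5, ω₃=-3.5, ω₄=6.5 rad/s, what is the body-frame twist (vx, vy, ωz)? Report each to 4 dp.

(-0.1800, -0.1600, 0.7273)

k = lx + ly = 0.15 + 0.18 = 0.3300
ω₁+ω₂+ω₃+ω₄ = -9.0000  →  vx = (0.08/4)·-9.0000 = -0.1800
−ω₁+ω₂+ω₃−ω₄ = -8.0000  →  vy = (0.08/4)·-8.0000 = -0.1600
−ω₁+ω₂−ω₃+ω₄ = 12.0000  →  ωz = (0.08/1.3200)·12.0000 = 0.7273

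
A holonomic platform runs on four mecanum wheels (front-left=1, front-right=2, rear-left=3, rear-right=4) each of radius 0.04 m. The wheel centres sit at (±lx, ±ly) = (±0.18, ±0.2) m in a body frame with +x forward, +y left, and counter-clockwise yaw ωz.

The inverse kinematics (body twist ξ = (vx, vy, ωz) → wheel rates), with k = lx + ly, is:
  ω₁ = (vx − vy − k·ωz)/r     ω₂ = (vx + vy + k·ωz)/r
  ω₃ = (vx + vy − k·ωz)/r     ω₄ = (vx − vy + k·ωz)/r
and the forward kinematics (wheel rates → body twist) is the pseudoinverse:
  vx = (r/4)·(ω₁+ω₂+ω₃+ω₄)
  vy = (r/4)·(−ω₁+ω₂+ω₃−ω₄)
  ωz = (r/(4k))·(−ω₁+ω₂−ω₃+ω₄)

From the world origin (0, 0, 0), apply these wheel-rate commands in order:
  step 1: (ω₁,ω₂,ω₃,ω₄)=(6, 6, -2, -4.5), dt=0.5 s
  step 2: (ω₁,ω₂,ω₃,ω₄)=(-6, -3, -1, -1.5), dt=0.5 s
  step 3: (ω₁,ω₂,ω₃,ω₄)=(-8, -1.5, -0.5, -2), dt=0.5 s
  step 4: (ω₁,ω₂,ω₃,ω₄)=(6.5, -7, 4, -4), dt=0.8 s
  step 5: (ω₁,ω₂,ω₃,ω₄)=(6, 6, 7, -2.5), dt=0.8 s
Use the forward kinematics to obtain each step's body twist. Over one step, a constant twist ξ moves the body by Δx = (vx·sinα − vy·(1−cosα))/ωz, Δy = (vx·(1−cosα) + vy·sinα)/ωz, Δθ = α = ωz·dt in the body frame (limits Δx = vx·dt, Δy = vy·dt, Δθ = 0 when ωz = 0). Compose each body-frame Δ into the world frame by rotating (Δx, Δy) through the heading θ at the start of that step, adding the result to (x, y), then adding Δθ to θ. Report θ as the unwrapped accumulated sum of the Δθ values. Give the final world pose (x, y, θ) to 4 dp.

(0.0503, 0.0315, -0.5868)

step 1: ξ=(vx,vy,ωz)=(0.0550, 0.0250, -0.0658), dt=0.5 → body Δ=(0.0277, 0.0120, -0.0329) → world pose (0.0277, 0.0120, -0.0329)
step 2: ξ=(vx,vy,ωz)=(-0.1150, 0.0350, 0.0658), dt=0.5 → body Δ=(-0.0578, 0.0166, 0.0329) → world pose (-0.0295, 0.0305, 0.0000)
step 3: ξ=(vx,vy,ωz)=(-0.1200, 0.0800, 0.1316), dt=0.5 → body Δ=(-0.0613, 0.0380, 0.0658) → world pose (-0.0908, 0.0685, 0.0658)
step 4: ξ=(vx,vy,ωz)=(-0.0050, -0.0550, -0.5658), dt=0.8 → body Δ=(-0.0137, -0.0416, -0.4526) → world pose (-0.1017, 0.0261, -0.3868)
step 5: ξ=(vx,vy,ωz)=(0.1650, 0.0950, -0.2500), dt=0.8 → body Δ=(0.1387, 0.0623, -0.2000) → world pose (0.0503, 0.0315, -0.5868)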